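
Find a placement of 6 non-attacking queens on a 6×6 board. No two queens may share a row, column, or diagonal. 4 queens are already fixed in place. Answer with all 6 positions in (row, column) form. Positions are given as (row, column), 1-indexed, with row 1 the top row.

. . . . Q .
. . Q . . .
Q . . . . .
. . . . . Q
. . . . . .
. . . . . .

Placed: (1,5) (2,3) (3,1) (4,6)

Row 5: attacked by (1,5)→{1,5}; (2,3)→{3,6}; (3,1)→{1,3}; (4,6)→{5,6}. Safe: 2, 4. Place at column 4.
Row 6: attacked by (1,5)→{5}; (2,3)→{3}; (3,1)→{1,4}; (4,6)→{4,6}; (5,4)→{3,4,5}. Safe: 2. Place at column 2.
Columns [5, 3, 1, 6, 4, 2], r−c [-4, -1, 2, -2, 1, 4], r+c [6, 5, 4, 10, 9, 8] are all distinct, so no two queens attack.

(1,5) (2,3) (3,1) (4,6) (5,4) (6,2)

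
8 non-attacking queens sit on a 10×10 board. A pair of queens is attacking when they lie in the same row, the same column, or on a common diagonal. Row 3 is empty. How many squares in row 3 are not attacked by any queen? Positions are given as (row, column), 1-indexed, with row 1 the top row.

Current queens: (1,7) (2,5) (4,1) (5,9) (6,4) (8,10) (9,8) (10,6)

(1,7) attacks row 3 at column 7 and diagonals 5, 9.
(2,5) attacks row 3 at column 5 and diagonals 4, 6.
(4,1) attacks row 3 at column 1 and diagonals 2.
(5,9) attacks row 3 at column 9 and diagonals 7.
(6,4) attacks row 3 at column 4 and diagonals 1, 7.
(8,10) attacks row 3 at column 10 and diagonals 5.
(9,8) attacks row 3 at column 8 and diagonals 2.
(10,6) attacks row 3 at column 6.
Attacked columns: {1, 2, 4, 5, 6, 7, 8, 9, 10}. Safe: {3}.

1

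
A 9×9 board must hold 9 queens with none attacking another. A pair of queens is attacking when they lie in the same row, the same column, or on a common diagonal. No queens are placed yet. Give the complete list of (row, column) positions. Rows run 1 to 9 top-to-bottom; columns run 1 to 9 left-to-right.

(1,2) (2,6) (3,1) (4,9) (5,5) (6,8) (7,4) (8,7) (9,3)

Row 1: Safe: 1, 2, 3, 4, 5, 6, 7, 8, 9. Place at column 2.
Row 2: attacked by (1,2)→{1,2,3}. Safe: 4, 5, 6, 7, 8, 9. Place at column 6.
Row 3: attacked by (1,2)→{2,4}; (2,6)→{5,6,7}. Safe: 1, 3, 8, 9. Place at column 1.
Row 4: attacked by (1,2)→{2,5}; (2,6)→{4,6,8}; (3,1)→{1,2}. Safe: 3, 7, 9. Place at column 9.
Row 5: attacked by (1,2)→{2,6}; (2,6)→{3,6,9}; (3,1)→{1,3}; (4,9)→{8,9}. Safe: 4, 5, 7. Place at column 5.
Row 6: attacked by (1,2)→{2,7}; (2,6)→{2,6}; (3,1)→{1,4}; (4,9)→{7,9}; (5,5)→{4,5,6}. Safe: 3, 8. Place at column 8.
Row 7: attacked by (1,2)→{2,8}; (2,6)→{1,6}; (3,1)→{1,5}; (4,9)→{6,9}; (5,5)→{3,5,7}; (6,8)→{7,8,9}. Safe: 4. Place at column 4.
Row 8: attacked by (1,2)→{2,9}; (2,6)→{6}; (3,1)→{1,6}; (4,9)→{5,9}; (5,5)→{2,5,8}; (6,8)→{6,8}; (7,4)→{3,4,5}. Safe: 7. Place at column 7.
Row 9: attacked by (1,2)→{2}; (2,6)→{6}; (3,1)→{1,7}; (4,9)→{4,9}; (5,5)→{1,5,9}; (6,8)→{5,8}; (7,4)→{2,4,6}; (8,7)→{6,7,8}. Safe: 3. Place at column 3.
Columns [2, 6, 1, 9, 5, 8, 4, 7, 3], r−c [-1, -4, 2, -5, 0, -2, 3, 1, 6], r+c [3, 8, 4, 13, 10, 14, 11, 15, 12] are all distinct, so no two queens attack.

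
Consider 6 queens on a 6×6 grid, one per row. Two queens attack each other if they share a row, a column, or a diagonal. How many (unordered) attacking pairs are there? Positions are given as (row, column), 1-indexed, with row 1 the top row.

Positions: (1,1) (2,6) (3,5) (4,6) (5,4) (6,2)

5

Same column: (2,6)–(4,6) (column 6).
Same diagonal: (2,6)–(3,5) (|2−3| = |6−5| = 1); (2,6)–(6,2) (|2−6| = |6−2| = 4); (3,5)–(4,6) (|3−4| = |5−6| = 1); (3,5)–(6,2) (|3−6| = |5−2| = 3).
Total attacking pairs: 5.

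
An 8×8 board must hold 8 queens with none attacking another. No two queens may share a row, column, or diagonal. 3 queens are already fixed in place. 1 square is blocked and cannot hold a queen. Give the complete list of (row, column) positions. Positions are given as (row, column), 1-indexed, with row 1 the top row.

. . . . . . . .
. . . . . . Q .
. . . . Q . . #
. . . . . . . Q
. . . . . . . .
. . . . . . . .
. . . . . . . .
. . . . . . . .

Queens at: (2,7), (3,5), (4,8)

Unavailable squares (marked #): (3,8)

(1,1) (2,7) (3,5) (4,8) (5,2) (6,4) (7,6) (8,3)

Row 1: attacked by (2,7)→{6,7,8}; (3,5)→{3,5,7}; (4,8)→{5,8}. Safe: 1, 2, 4. Place at column 1.
Row 5: attacked by (1,1)→{1,5}; (2,7)→{4,7}; (3,5)→{3,5,7}; (4,8)→{7,8}. Safe: 2, 6. Place at column 2.
Row 6: attacked by (1,1)→{1,6}; (2,7)→{3,7}; (3,5)→{2,5,8}; (4,8)→{6,8}; (5,2)→{1,2,3}. Safe: 4. Place at column 4.
Row 7: attacked by (1,1)→{1,7}; (2,7)→{2,7}; (3,5)→{1,5}; (4,8)→{5,8}; (5,2)→{2,4}; (6,4)→{3,4,5}. Safe: 6. Place at column 6.
Row 8: attacked by (1,1)→{1,8}; (2,7)→{1,7}; (3,5)→{5}; (4,8)→{4,8}; (5,2)→{2,5}; (6,4)→{2,4,6}; (7,6)→{5,6,7}. Safe: 3. Place at column 3.
Columns [1, 7, 5, 8, 2, 4, 6, 3], r−c [0, -5, -2, -4, 3, 2, 1, 5], r+c [2, 9, 8, 12, 7, 10, 13, 11] are all distinct, so no two queens attack.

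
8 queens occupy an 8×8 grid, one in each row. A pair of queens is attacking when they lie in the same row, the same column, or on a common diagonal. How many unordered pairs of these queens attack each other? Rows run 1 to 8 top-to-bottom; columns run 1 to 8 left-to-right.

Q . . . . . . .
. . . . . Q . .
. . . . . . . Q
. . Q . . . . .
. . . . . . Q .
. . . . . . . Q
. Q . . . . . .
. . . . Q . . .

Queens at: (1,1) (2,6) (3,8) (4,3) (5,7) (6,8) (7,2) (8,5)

2

Same column: (3,8)–(6,8) (column 8).
Same diagonal: (5,7)–(6,8) (|5−6| = |7−8| = 1).
Total attacking pairs: 2.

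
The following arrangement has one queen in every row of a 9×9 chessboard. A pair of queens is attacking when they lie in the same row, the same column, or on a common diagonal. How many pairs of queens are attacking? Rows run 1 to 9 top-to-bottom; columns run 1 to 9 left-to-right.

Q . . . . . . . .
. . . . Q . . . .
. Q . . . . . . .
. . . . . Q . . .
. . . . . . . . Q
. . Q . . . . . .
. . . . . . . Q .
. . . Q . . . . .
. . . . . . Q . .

0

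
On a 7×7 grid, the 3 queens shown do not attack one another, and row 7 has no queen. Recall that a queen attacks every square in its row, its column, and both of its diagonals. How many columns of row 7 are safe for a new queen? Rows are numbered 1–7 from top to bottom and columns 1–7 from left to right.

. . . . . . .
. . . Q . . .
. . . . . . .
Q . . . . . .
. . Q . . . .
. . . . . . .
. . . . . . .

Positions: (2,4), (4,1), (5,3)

(2,4) attacks row 7 at column 4.
(4,1) attacks row 7 at column 1 and diagonals 4.
(5,3) attacks row 7 at column 3 and diagonals 1, 5.
Attacked columns: {1, 3, 4, 5}. Safe: {2, 6, 7}.

3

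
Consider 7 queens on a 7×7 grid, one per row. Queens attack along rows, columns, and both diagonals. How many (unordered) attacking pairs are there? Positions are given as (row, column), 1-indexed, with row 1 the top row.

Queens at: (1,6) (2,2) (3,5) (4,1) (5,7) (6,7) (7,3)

Same column: (5,7)–(6,7) (column 7).
Same diagonal: (3,5)–(5,7) (|3−5| = |5−7| = 2).
Total attacking pairs: 2.

2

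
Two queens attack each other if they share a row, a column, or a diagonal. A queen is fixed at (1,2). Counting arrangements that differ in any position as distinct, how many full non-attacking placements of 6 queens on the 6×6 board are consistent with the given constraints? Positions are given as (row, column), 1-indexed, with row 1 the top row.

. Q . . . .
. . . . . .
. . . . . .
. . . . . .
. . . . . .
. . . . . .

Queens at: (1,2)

Branch on row 2: col 4 → 1; col 5 → 0; col 6 → 0.
Sum: 1 + 0 + 0 = 1.

1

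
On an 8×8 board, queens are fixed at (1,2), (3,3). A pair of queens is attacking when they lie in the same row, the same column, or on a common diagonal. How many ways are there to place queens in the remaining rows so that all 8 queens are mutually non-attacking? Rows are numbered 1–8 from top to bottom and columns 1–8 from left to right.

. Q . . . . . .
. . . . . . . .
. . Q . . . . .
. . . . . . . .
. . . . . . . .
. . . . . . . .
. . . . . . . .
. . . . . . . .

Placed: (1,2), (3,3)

1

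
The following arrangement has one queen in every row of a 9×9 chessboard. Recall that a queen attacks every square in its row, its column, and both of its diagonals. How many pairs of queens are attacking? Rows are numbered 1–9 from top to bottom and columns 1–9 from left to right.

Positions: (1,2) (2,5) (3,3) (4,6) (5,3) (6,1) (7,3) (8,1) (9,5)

8

Same column: (2,5)–(9,5) (column 5); (3,3)–(5,3) (column 3); (3,3)–(7,3) (column 3); (5,3)–(7,3) (column 3); (6,1)–(8,1) (column 1).
Same diagonal: (2,5)–(6,1) (|2−6| = |5−1| = 4); (4,6)–(7,3) (|4−7| = |6−3| = 3); (7,3)–(9,5) (|7−9| = |3−5| = 2).
Total attacking pairs: 8.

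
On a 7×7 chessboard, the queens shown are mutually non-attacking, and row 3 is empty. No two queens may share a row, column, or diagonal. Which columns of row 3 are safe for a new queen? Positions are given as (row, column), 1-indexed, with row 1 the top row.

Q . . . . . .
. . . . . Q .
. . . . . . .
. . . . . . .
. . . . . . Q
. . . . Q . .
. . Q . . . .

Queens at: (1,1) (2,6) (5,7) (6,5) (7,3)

columns 4

(1,1) attacks row 3 at column 1 and diagonals 3.
(2,6) attacks row 3 at column 6 and diagonals 5, 7.
(5,7) attacks row 3 at column 7 and diagonals 5.
(6,5) attacks row 3 at column 5 and diagonals 2.
(7,3) attacks row 3 at column 3 and diagonals 7.
Attacked columns: {1, 2, 3, 5, 6, 7}. Safe: {4}.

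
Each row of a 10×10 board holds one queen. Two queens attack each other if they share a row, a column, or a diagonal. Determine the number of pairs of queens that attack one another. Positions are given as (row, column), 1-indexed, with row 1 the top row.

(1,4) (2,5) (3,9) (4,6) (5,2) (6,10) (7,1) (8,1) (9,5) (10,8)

4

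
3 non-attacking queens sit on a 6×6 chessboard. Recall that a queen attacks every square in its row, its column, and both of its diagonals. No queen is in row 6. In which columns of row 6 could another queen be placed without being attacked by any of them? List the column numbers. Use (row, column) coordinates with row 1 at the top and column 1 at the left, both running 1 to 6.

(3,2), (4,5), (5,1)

(3,2) attacks row 6 at column 2 and diagonals 5.
(4,5) attacks row 6 at column 5 and diagonals 3.
(5,1) attacks row 6 at column 1 and diagonals 2.
Attacked columns: {1, 2, 3, 5}. Safe: {4, 6}.

columns 4, 6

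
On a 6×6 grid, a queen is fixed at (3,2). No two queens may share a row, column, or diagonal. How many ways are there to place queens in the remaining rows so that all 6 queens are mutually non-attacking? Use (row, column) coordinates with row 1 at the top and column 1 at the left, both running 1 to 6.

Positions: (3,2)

1

Branch on row 1: col 1 → 0; col 3 → 1; col 5 → 0; col 6 → 0.
Sum: 0 + 1 + 0 + 0 = 1.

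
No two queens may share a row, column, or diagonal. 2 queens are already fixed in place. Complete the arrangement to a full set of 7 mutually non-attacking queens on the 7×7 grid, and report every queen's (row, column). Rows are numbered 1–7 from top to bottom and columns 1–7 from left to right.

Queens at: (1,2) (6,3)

Row 2: attacked by (1,2)→{1,2,3}; (6,3)→{3,7}. Safe: 4, 5, 6. Place at column 4.
Row 3: attacked by (1,2)→{2,4}; (2,4)→{3,4,5}; (6,3)→{3,6}. Safe: 1, 7. Place at column 1.
Row 4: attacked by (1,2)→{2,5}; (2,4)→{2,4,6}; (3,1)→{1,2}; (6,3)→{1,3,5}. Safe: 7. Place at column 7.
Row 5: attacked by (1,2)→{2,6}; (2,4)→{1,4,7}; (3,1)→{1,3}; (4,7)→{6,7}; (6,3)→{2,3,4}. Safe: 5. Place at column 5.
Row 7: attacked by (1,2)→{2}; (2,4)→{4}; (3,1)→{1,5}; (4,7)→{4,7}; (5,5)→{3,5,7}; (6,3)→{2,3,4}. Safe: 6. Place at column 6.
Columns [2, 4, 1, 7, 5, 3, 6], r−c [-1, -2, 2, -3, 0, 3, 1], r+c [3, 6, 4, 11, 10, 9, 13] are all distinct, so no two queens attack.

(1,2) (2,4) (3,1) (4,7) (5,5) (6,3) (7,6)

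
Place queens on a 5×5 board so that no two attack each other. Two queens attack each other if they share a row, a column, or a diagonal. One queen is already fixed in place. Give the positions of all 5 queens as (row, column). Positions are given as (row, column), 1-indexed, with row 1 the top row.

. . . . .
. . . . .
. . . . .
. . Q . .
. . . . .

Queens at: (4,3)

(1,2) (2,4) (3,1) (4,3) (5,5)

Row 1: attacked by (4,3)→{3}. Safe: 1, 2, 4, 5. Place at column 2.
Row 2: attacked by (1,2)→{1,2,3}; (4,3)→{1,3,5}. Safe: 4. Place at column 4.
Row 3: attacked by (1,2)→{2,4}; (2,4)→{3,4,5}; (4,3)→{2,3,4}. Safe: 1. Place at column 1.
Row 5: attacked by (1,2)→{2}; (2,4)→{1,4}; (3,1)→{1,3}; (4,3)→{2,3,4}. Safe: 5. Place at column 5.
Columns [2, 4, 1, 3, 5], r−c [-1, -2, 2, 1, 0], r+c [3, 6, 4, 7, 10] are all distinct, so no two queens attack.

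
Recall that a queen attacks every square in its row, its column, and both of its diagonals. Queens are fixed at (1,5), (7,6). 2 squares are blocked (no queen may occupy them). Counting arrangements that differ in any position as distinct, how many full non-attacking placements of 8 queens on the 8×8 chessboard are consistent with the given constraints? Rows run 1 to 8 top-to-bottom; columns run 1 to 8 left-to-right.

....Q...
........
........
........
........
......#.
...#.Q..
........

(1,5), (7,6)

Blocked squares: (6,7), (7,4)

6

Branch on row 2: col 2 → 1; col 3 → 2; col 7 → 2; col 8 → 1.
Sum: 1 + 2 + 2 + 1 = 6.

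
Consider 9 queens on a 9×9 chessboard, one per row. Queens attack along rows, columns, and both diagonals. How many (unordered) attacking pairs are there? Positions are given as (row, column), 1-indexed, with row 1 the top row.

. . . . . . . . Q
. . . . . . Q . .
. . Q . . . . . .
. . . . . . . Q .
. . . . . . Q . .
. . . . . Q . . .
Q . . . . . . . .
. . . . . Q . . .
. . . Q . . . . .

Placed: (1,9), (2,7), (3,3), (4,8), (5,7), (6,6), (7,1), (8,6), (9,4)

6

Same column: (2,7)–(5,7) (column 7); (6,6)–(8,6) (column 6).
Same diagonal: (3,3)–(6,6) (|3−6| = |3−6| = 3); (4,8)–(5,7) (|4−5| = |8−7| = 1); (4,8)–(6,6) (|4−6| = |8−6| = 2); (5,7)–(6,6) (|5−6| = |7−6| = 1).
Total attacking pairs: 6.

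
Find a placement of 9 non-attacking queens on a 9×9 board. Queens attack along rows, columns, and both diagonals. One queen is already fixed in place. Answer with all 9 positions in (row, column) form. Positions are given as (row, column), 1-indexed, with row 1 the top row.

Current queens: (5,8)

(1,3) (2,9) (3,2) (4,5) (5,8) (6,1) (7,7) (8,4) (9,6)

Row 1: attacked by (5,8)→{4,8}. Safe: 1, 2, 3, 5, 6, 7, 9. Place at column 3.
Row 2: attacked by (1,3)→{2,3,4}; (5,8)→{5,8}. Safe: 1, 6, 7, 9. Place at column 9.
Row 3: attacked by (1,3)→{1,3,5}; (2,9)→{8,9}; (5,8)→{6,8}. Safe: 2, 4, 7. Place at column 2.
Row 4: attacked by (1,3)→{3,6}; (2,9)→{7,9}; (3,2)→{1,2,3}; (5,8)→{7,8,9}. Safe: 4, 5. Place at column 5.
Row 6: attacked by (1,3)→{3,8}; (2,9)→{5,9}; (3,2)→{2,5}; (4,5)→{3,5,7}; (5,8)→{7,8,9}. Safe: 1, 4, 6. Place at column 1.
Row 7: attacked by (1,3)→{3,9}; (2,9)→{4,9}; (3,2)→{2,6}; (4,5)→{2,5,8}; (5,8)→{6,8}; (6,1)→{1,2}. Safe: 7. Place at column 7.
Row 8: attacked by (1,3)→{3}; (2,9)→{3,9}; (3,2)→{2,7}; (4,5)→{1,5,9}; (5,8)→{5,8}; (6,1)→{1,3}; (7,7)→{6,7,8}. Safe: 4. Place at column 4.
Row 9: attacked by (1,3)→{3}; (2,9)→{2,9}; (3,2)→{2,8}; (4,5)→{5}; (5,8)→{4,8}; (6,1)→{1,4}; (7,7)→{5,7,9}; (8,4)→{3,4,5}. Safe: 6. Place at column 6.
Columns [3, 9, 2, 5, 8, 1, 7, 4, 6], r−c [-2, -7, 1, -1, -3, 5, 0, 4, 3], r+c [4, 11, 5, 9, 13, 7, 14, 12, 15] are all distinct, so no two queens attack.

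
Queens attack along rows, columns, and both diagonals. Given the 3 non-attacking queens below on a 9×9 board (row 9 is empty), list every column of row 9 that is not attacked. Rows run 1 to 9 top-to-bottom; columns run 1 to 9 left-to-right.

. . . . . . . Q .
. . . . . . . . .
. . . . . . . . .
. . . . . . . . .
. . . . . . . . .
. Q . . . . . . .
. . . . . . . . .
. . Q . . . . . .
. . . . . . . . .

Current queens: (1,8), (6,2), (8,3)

(1,8) attacks row 9 at column 8.
(6,2) attacks row 9 at column 2 and diagonals 5.
(8,3) attacks row 9 at column 3 and diagonals 2, 4.
Attacked columns: {2, 3, 4, 5, 8}. Safe: {1, 6, 7, 9}.

columns 1, 6, 7, 9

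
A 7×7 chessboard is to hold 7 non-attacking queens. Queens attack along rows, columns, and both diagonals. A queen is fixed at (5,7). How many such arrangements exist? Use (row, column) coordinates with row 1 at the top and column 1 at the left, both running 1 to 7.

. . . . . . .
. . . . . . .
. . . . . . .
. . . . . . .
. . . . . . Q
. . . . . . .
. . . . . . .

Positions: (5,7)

Branch on row 1: col 1 → 1; col 2 → 2; col 4 → 0; col 5 → 1; col 6 → 2.
Sum: 1 + 2 + 0 + 1 + 2 = 6.

6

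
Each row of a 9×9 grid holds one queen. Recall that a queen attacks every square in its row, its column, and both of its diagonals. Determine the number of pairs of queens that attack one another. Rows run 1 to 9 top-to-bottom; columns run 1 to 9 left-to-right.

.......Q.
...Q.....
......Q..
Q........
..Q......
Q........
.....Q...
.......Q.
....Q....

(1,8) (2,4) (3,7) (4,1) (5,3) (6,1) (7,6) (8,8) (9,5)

2

Same column: (1,8)–(8,8) (column 8); (4,1)–(6,1) (column 1).
Total attacking pairs: 2.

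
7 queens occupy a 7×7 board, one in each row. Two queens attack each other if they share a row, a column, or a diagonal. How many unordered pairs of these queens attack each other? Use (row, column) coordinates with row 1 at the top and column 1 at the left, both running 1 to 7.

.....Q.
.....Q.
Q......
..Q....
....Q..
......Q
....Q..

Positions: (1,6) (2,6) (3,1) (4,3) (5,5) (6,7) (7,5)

4

Same column: (1,6)–(2,6) (column 6); (5,5)–(7,5) (column 5).
Same diagonal: (1,6)–(4,3) (|1−4| = |6−3| = 3); (3,1)–(7,5) (|3−7| = |1−5| = 4).
Total attacking pairs: 4.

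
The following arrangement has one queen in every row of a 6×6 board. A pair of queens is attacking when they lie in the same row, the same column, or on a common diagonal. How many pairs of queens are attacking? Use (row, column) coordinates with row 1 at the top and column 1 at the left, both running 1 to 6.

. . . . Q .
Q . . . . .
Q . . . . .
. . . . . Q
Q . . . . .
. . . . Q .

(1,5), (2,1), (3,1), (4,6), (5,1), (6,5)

6

Same column: (1,5)–(6,5) (column 5); (2,1)–(3,1) (column 1); (2,1)–(5,1) (column 1); (3,1)–(5,1) (column 1).
Same diagonal: (1,5)–(5,1) (|1−5| = |5−1| = 4); (2,1)–(6,5) (|2−6| = |1−5| = 4).
Total attacking pairs: 6.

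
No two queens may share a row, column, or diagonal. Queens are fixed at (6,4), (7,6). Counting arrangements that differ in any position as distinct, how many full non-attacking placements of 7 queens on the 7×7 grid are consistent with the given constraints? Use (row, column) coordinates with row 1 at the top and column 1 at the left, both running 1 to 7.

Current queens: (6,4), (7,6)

2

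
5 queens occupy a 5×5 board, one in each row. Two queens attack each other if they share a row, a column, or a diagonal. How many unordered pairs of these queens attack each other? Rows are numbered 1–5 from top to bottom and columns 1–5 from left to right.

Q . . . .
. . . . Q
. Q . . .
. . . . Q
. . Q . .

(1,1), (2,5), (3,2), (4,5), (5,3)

1

Same column: (2,5)–(4,5) (column 5).
Total attacking pairs: 1.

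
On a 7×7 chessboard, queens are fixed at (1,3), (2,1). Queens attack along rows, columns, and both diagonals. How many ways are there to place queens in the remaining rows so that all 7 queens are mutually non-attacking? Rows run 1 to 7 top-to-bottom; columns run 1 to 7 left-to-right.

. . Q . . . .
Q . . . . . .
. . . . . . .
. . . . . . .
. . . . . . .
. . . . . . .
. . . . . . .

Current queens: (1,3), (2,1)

2

Branch on row 3: col 4 → 0; col 6 → 2; col 7 → 0.
Sum: 0 + 2 + 0 = 2.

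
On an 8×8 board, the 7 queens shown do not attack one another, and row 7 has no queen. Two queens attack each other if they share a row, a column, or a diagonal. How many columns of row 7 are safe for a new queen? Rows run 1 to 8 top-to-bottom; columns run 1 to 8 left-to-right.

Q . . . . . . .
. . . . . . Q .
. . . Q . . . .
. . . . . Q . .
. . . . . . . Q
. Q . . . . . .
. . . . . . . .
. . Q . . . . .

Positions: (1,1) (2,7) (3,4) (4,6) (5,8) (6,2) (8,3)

1

(1,1) attacks row 7 at column 1 and diagonals 7.
(2,7) attacks row 7 at column 7 and diagonals 2.
(3,4) attacks row 7 at column 4 and diagonals 8.
(4,6) attacks row 7 at column 6 and diagonals 3.
(5,8) attacks row 7 at column 8 and diagonals 6.
(6,2) attacks row 7 at column 2 and diagonals 1, 3.
(8,3) attacks row 7 at column 3 and diagonals 2, 4.
Attacked columns: {1, 2, 3, 4, 6, 7, 8}. Safe: {5}.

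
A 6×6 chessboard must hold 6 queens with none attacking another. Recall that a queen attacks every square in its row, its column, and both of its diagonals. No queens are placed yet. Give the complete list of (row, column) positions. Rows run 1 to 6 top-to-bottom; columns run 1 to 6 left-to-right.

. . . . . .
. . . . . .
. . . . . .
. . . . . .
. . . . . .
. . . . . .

(1,3) (2,6) (3,2) (4,5) (5,1) (6,4)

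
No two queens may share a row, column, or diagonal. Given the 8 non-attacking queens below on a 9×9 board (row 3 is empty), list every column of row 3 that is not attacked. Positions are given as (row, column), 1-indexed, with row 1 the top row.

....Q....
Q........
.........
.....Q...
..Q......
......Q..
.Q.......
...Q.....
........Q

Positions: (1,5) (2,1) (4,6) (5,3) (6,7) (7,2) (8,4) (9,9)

columns 8

(1,5) attacks row 3 at column 5 and diagonals 3, 7.
(2,1) attacks row 3 at column 1 and diagonals 2.
(4,6) attacks row 3 at column 6 and diagonals 5, 7.
(5,3) attacks row 3 at column 3 and diagonals 1, 5.
(6,7) attacks row 3 at column 7 and diagonals 4.
(7,2) attacks row 3 at column 2 and diagonals 6.
(8,4) attacks row 3 at column 4 and diagonals 9.
(9,9) attacks row 3 at column 9 and diagonals 3.
Attacked columns: {1, 2, 3, 4, 5, 6, 7, 9}. Safe: {8}.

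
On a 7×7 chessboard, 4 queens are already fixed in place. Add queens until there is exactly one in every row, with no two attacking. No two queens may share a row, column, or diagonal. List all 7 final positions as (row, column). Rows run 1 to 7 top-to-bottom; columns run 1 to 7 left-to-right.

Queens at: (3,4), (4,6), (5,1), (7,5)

Row 1: attacked by (3,4)→{2,4,6}; (4,6)→{3,6}; (5,1)→{1,5}; (7,5)→{5}. Safe: 7. Place at column 7.
Row 2: attacked by (1,7)→{6,7}; (3,4)→{3,4,5}; (4,6)→{4,6}; (5,1)→{1,4}; (7,5)→{5}. Safe: 2. Place at column 2.
Row 6: attacked by (1,7)→{2,7}; (2,2)→{2,6}; (3,4)→{1,4,7}; (4,6)→{4,6}; (5,1)→{1,2}; (7,5)→{4,5,6}. Safe: 3. Place at column 3.
Columns [7, 2, 4, 6, 1, 3, 5], r−c [-6, 0, -1, -2, 4, 3, 2], r+c [8, 4, 7, 10, 6, 9, 12] are all distinct, so no two queens attack.

(1,7) (2,2) (3,4) (4,6) (5,1) (6,3) (7,5)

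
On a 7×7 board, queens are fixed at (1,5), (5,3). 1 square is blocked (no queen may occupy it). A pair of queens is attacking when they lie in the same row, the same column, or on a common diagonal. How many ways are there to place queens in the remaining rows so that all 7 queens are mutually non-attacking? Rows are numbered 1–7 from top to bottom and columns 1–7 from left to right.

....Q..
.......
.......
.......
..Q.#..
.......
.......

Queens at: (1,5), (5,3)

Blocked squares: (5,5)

2

Branch on row 2: col 1 → 1; col 2 → 0; col 7 → 1.
Sum: 1 + 0 + 1 = 2.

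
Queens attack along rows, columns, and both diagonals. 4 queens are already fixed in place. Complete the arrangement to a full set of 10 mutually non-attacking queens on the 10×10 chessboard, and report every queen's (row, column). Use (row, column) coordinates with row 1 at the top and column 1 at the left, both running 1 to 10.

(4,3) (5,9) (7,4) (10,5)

(1,2) (2,8) (3,10) (4,3) (5,9) (6,6) (7,4) (8,1) (9,7) (10,5)

Row 1: attacked by (4,3)→{3,6}; (5,9)→{5,9}; (7,4)→{4,10}; (10,5)→{5}. Safe: 1, 2, 7, 8. Place at column 2.
Row 2: attacked by (1,2)→{1,2,3}; (4,3)→{1,3,5}; (5,9)→{6,9}; (7,4)→{4,9}; (10,5)→{5}. Safe: 7, 8, 10. Place at column 8.
Row 3: attacked by (1,2)→{2,4}; (2,8)→{7,8,9}; (4,3)→{2,3,4}; (5,9)→{7,9}; (7,4)→{4,8}; (10,5)→{5}. Safe: 1, 6, 10. Place at column 10.
Row 6: attacked by (1,2)→{2,7}; (2,8)→{4,8}; (3,10)→{7,10}; (4,3)→{1,3,5}; (5,9)→{8,9,10}; (7,4)→{3,4,5}; (10,5)→{1,5,9}. Safe: 6. Place at column 6.
Row 8: attacked by (1,2)→{2,9}; (2,8)→{2,8}; (3,10)→{5,10}; (4,3)→{3,7}; (5,9)→{6,9}; (6,6)→{4,6,8}; (7,4)→{3,4,5}; (10,5)→{3,5,7}. Safe: 1. Place at column 1.
Row 9: attacked by (1,2)→{2,10}; (2,8)→{1,8}; (3,10)→{4,10}; (4,3)→{3,8}; (5,9)→{5,9}; (6,6)→{3,6,9}; (7,4)→{2,4,6}; (8,1)→{1,2}; (10,5)→{4,5,6}. Safe: 7. Place at column 7.
Columns [2, 8, 10, 3, 9, 6, 4, 1, 7, 5], r−c [-1, -6, -7, 1, -4, 0, 3, 7, 2, 5], r+c [3, 10, 13, 7, 14, 12, 11, 9, 16, 15] are all distinct, so no two queens attack.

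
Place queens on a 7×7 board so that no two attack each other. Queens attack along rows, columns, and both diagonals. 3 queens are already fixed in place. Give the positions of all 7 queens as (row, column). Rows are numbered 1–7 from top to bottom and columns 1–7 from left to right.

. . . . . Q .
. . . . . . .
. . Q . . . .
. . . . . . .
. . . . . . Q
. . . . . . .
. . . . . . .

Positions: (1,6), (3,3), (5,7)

(1,6) (2,1) (3,3) (4,5) (5,7) (6,2) (7,4)

Row 2: attacked by (1,6)→{5,6,7}; (3,3)→{2,3,4}; (5,7)→{4,7}. Safe: 1. Place at column 1.
Row 4: attacked by (1,6)→{3,6}; (2,1)→{1,3}; (3,3)→{2,3,4}; (5,7)→{6,7}. Safe: 5. Place at column 5.
Row 6: attacked by (1,6)→{1,6}; (2,1)→{1,5}; (3,3)→{3,6}; (4,5)→{3,5,7}; (5,7)→{6,7}. Safe: 2, 4. Place at column 2.
Row 7: attacked by (1,6)→{6}; (2,1)→{1,6}; (3,3)→{3,7}; (4,5)→{2,5}; (5,7)→{5,7}; (6,2)→{1,2,3}. Safe: 4. Place at column 4.
Columns [6, 1, 3, 5, 7, 2, 4], r−c [-5, 1, 0, -1, -2, 4, 3], r+c [7, 3, 6, 9, 12, 8, 11] are all distinct, so no two queens attack.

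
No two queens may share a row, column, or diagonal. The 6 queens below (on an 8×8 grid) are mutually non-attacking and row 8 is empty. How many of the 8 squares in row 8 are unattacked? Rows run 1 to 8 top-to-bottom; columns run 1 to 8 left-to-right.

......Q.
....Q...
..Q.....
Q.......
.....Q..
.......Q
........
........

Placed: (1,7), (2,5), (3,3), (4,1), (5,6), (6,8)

(1,7) attacks row 8 at column 7.
(2,5) attacks row 8 at column 5.
(3,3) attacks row 8 at column 3 and diagonals 8.
(4,1) attacks row 8 at column 1 and diagonals 5.
(5,6) attacks row 8 at column 6 and diagonals 3.
(6,8) attacks row 8 at column 8 and diagonals 6.
Attacked columns: {1, 3, 5, 6, 7, 8}. Safe: {2, 4}.

2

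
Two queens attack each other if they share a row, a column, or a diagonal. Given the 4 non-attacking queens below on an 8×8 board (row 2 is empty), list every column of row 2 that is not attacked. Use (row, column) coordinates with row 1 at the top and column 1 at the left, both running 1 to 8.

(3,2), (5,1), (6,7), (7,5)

columns 6, 8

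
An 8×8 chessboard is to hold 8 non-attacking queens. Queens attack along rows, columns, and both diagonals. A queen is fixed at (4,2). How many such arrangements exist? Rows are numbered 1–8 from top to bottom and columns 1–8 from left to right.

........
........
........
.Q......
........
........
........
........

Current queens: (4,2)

8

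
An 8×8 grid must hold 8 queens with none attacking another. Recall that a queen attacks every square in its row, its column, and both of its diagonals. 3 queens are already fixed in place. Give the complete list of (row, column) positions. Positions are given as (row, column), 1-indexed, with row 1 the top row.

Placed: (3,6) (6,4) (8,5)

(1,7) (2,2) (3,6) (4,3) (5,1) (6,4) (7,8) (8,5)

Row 1: attacked by (3,6)→{4,6,8}; (6,4)→{4}; (8,5)→{5}. Safe: 1, 2, 3, 7. Place at column 7.
Row 2: attacked by (1,7)→{6,7,8}; (3,6)→{5,6,7}; (6,4)→{4,8}; (8,5)→{5}. Safe: 1, 2, 3. Place at column 2.
Row 4: attacked by (1,7)→{4,7}; (2,2)→{2,4}; (3,6)→{5,6,7}; (6,4)→{2,4,6}; (8,5)→{1,5}. Safe: 3, 8. Place at column 3.
Row 5: attacked by (1,7)→{3,7}; (2,2)→{2,5}; (3,6)→{4,6,8}; (4,3)→{2,3,4}; (6,4)→{3,4,5}; (8,5)→{2,5,8}. Safe: 1. Place at column 1.
Row 7: attacked by (1,7)→{1,7}; (2,2)→{2,7}; (3,6)→{2,6}; (4,3)→{3,6}; (5,1)→{1,3}; (6,4)→{3,4,5}; (8,5)→{4,5,6}. Safe: 8. Place at column 8.
Columns [7, 2, 6, 3, 1, 4, 8, 5], r−c [-6, 0, -3, 1, 4, 2, -1, 3], r+c [8, 4, 9, 7, 6, 10, 15, 13] are all distinct, so no two queens attack.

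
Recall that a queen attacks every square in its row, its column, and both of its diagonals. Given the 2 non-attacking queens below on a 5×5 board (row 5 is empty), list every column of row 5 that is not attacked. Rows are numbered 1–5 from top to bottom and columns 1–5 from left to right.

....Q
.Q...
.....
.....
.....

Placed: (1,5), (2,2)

columns 3, 4

(1,5) attacks row 5 at column 5 and diagonals 1.
(2,2) attacks row 5 at column 2 and diagonals 5.
Attacked columns: {1, 2, 5}. Safe: {3, 4}.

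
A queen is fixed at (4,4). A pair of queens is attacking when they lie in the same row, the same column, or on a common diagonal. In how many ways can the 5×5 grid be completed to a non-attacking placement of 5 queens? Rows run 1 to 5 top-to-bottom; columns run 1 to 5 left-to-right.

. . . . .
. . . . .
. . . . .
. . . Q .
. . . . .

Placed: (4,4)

2

Branch on row 1: col 2 → 0; col 3 → 1; col 5 → 1.
Sum: 0 + 1 + 1 = 2.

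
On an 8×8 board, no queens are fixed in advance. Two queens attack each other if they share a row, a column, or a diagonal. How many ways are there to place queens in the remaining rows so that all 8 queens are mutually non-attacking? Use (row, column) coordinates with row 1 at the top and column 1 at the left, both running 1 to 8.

92

Branch on row 1: col 1 → 4; col 2 → 8; col 3 → 16; col 4 → 18; col 5 → 18; col 6 → 16; col 7 → 8; col 8 → 4.
Sum: 4 + 8 + 16 + 18 + 18 + 16 + 8 + 4 = 92.
(This is the classic 8-queens count.)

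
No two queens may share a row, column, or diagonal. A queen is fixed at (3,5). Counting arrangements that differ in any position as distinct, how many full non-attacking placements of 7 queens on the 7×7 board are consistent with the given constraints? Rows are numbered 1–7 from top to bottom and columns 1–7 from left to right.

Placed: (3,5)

6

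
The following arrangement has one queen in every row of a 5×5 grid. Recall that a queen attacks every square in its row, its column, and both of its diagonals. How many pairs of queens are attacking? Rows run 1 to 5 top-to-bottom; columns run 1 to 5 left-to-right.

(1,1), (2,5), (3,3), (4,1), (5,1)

5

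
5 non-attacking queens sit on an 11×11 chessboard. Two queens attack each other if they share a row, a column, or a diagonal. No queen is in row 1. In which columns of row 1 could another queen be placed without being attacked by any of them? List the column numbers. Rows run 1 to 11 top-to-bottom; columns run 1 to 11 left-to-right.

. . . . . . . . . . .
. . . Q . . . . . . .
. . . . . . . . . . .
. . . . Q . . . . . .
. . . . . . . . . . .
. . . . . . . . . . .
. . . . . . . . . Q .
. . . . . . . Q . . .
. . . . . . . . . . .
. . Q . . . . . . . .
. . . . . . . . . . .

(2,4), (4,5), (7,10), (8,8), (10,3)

columns 6, 7, 9, 11

(2,4) attacks row 1 at column 4 and diagonals 3, 5.
(4,5) attacks row 1 at column 5 and diagonals 2, 8.
(7,10) attacks row 1 at column 10 and diagonals 4.
(8,8) attacks row 1 at column 8 and diagonals 1.
(10,3) attacks row 1 at column 3.
Attacked columns: {1, 2, 3, 4, 5, 8, 10}. Safe: {6, 7, 9, 11}.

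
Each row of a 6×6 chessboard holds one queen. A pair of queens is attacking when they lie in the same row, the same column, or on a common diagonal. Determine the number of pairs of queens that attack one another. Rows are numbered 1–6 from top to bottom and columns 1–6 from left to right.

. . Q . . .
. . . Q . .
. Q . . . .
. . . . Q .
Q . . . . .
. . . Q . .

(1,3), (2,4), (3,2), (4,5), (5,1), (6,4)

Same column: (2,4)–(6,4) (column 4).
Same diagonal: (1,3)–(2,4) (|1−2| = |3−4| = 1); (2,4)–(5,1) (|2−5| = |4−1| = 3).
Total attacking pairs: 3.

3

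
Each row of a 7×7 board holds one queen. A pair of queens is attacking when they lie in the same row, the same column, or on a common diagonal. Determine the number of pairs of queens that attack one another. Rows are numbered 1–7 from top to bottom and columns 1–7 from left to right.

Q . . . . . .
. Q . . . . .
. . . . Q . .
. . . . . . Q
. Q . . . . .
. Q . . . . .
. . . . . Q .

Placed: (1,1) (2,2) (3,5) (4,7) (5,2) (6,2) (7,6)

5

Same column: (2,2)–(5,2) (column 2); (2,2)–(6,2) (column 2); (5,2)–(6,2) (column 2).
Same diagonal: (1,1)–(2,2) (|1−2| = |1−2| = 1); (3,5)–(6,2) (|3−6| = |5−2| = 3).
Total attacking pairs: 5.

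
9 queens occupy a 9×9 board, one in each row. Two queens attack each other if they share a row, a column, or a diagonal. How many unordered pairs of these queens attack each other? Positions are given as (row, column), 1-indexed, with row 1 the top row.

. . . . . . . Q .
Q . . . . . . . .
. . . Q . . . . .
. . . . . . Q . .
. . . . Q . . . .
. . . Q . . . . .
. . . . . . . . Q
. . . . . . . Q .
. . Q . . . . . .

Same column: (1,8)–(8,8) (column 8); (3,4)–(6,4) (column 4).
Same diagonal: (5,5)–(6,4) (|5−6| = |5−4| = 1); (5,5)–(8,8) (|5−8| = |5−8| = 3); (7,9)–(8,8) (|7−8| = |9−8| = 1).
Total attacking pairs: 5.

5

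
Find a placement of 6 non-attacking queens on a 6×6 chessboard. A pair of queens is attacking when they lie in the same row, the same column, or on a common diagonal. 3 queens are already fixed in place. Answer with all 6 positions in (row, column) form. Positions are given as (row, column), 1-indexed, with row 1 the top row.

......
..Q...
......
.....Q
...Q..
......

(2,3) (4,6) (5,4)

Row 1: attacked by (2,3)→{2,3,4}; (4,6)→{3,6}; (5,4)→{4}. Safe: 1, 5. Place at column 5.
Row 3: attacked by (1,5)→{3,5}; (2,3)→{2,3,4}; (4,6)→{5,6}; (5,4)→{2,4,6}. Safe: 1. Place at column 1.
Row 6: attacked by (1,5)→{5}; (2,3)→{3}; (3,1)→{1,4}; (4,6)→{4,6}; (5,4)→{3,4,5}. Safe: 2. Place at column 2.
Columns [5, 3, 1, 6, 4, 2], r−c [-4, -1, 2, -2, 1, 4], r+c [6, 5, 4, 10, 9, 8] are all distinct, so no two queens attack.

(1,5) (2,3) (3,1) (4,6) (5,4) (6,2)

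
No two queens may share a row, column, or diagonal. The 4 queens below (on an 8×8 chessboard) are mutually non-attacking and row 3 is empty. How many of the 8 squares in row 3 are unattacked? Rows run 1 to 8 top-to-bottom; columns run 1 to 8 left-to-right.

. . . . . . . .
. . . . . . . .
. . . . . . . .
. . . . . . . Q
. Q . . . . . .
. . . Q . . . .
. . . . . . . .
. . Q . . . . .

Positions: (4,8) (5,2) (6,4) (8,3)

2

(4,8) attacks row 3 at column 8 and diagonals 7.
(5,2) attacks row 3 at column 2 and diagonals 4.
(6,4) attacks row 3 at column 4 and diagonals 1, 7.
(8,3) attacks row 3 at column 3 and diagonals 8.
Attacked columns: {1, 2, 3, 4, 7, 8}. Safe: {5, 6}.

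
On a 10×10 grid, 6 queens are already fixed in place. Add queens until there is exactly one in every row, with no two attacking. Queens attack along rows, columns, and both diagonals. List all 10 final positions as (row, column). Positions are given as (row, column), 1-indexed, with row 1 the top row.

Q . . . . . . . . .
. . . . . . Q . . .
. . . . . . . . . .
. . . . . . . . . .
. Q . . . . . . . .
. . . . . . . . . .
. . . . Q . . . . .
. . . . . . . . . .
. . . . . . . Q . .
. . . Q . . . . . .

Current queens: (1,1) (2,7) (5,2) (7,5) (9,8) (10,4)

(1,1) (2,7) (3,10) (4,6) (5,2) (6,9) (7,5) (8,3) (9,8) (10,4)

Row 3: attacked by (1,1)→{1,3}; (2,7)→{6,7,8}; (5,2)→{2,4}; (7,5)→{1,5,9}; (9,8)→{2,8}; (10,4)→{4}. Safe: 10. Place at column 10.
Row 4: attacked by (1,1)→{1,4}; (2,7)→{5,7,9}; (3,10)→{9,10}; (5,2)→{1,2,3}; (7,5)→{2,5,8}; (9,8)→{3,8}; (10,4)→{4,10}. Safe: 6. Place at column 6.
Row 6: attacked by (1,1)→{1,6}; (2,7)→{3,7}; (3,10)→{7,10}; (4,6)→{4,6,8}; (5,2)→{1,2,3}; (7,5)→{4,5,6}; (9,8)→{5,8}; (10,4)→{4,8}. Safe: 9. Place at column 9.
Row 8: attacked by (1,1)→{1,8}; (2,7)→{1,7}; (3,10)→{5,10}; (4,6)→{2,6,10}; (5,2)→{2,5}; (6,9)→{7,9}; (7,5)→{4,5,6}; (9,8)→{7,8,9}; (10,4)→{2,4,6}. Safe: 3. Place at column 3.
Columns [1, 7, 10, 6, 2, 9, 5, 3, 8, 4], r−c [0, -5, -7, -2, 3, -3, 2, 5, 1, 6], r+c [2, 9, 13, 10, 7, 15, 12, 11, 17, 14] are all distinct, so no two queens attack.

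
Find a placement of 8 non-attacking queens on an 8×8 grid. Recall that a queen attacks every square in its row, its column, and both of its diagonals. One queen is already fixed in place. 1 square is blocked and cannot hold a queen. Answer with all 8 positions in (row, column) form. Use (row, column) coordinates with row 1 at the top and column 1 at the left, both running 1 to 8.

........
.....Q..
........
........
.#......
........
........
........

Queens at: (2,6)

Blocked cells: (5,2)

Row 1: attacked by (2,6)→{5,6,7}. Safe: 1, 2, 3, 4, 8. Place at column 1.
Row 3: attacked by (1,1)→{1,3}; (2,6)→{5,6,7}. Safe: 2, 4, 8. Place at column 8.
Row 4: attacked by (1,1)→{1,4}; (2,6)→{4,6,8}; (3,8)→{7,8}. Safe: 2, 3, 5. Place at column 3.
Row 5: attacked by (1,1)→{1,5}; (2,6)→{3,6}; (3,8)→{6,8}; (4,3)→{2,3,4}. Blocked: 2. Safe: 7. Place at column 7.
Row 6: attacked by (1,1)→{1,6}; (2,6)→{2,6}; (3,8)→{5,8}; (4,3)→{1,3,5}; (5,7)→{6,7,8}. Safe: 4. Place at column 4.
Row 7: attacked by (1,1)→{1,7}; (2,6)→{1,6}; (3,8)→{4,8}; (4,3)→{3,6}; (5,7)→{5,7}; (6,4)→{3,4,5}. Safe: 2. Place at column 2.
Row 8: attacked by (1,1)→{1,8}; (2,6)→{6}; (3,8)→{3,8}; (4,3)→{3,7}; (5,7)→{4,7}; (6,4)→{2,4,6}; (7,2)→{1,2,3}. Safe: 5. Place at column 5.
Columns [1, 6, 8, 3, 7, 4, 2, 5], r−c [0, -4, -5, 1, -2, 2, 5, 3], r+c [2, 8, 11, 7, 12, 10, 9, 13] are all distinct, so no two queens attack.

(1,1) (2,6) (3,8) (4,3) (5,7) (6,4) (7,2) (8,5)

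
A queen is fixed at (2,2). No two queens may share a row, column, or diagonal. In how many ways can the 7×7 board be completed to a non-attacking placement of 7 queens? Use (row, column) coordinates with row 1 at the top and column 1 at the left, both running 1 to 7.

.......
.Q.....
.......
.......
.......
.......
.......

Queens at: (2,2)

4

Branch on row 1: col 4 → 1; col 5 → 1; col 6 → 1; col 7 → 1.
Sum: 1 + 1 + 1 + 1 = 4.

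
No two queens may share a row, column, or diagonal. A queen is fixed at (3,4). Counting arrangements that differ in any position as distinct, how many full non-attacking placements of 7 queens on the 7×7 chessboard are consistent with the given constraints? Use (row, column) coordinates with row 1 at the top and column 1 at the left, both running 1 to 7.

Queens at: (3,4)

4

Branch on row 1: col 1 → 1; col 3 → 1; col 5 → 1; col 7 → 1.
Sum: 1 + 1 + 1 + 1 = 4.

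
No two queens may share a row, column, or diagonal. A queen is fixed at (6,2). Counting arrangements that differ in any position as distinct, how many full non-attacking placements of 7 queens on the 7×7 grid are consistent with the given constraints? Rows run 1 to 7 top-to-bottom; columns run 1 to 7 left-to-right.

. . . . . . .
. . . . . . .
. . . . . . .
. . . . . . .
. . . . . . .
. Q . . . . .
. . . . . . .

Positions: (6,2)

Branch on row 1: col 1 → 1; col 3 → 1; col 4 → 0; col 5 → 1; col 6 → 1.
Sum: 1 + 1 + 0 + 1 + 1 = 4.

4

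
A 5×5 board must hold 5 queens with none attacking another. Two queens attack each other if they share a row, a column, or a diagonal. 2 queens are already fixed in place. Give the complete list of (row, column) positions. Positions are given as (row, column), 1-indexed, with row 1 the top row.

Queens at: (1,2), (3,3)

Row 2: attacked by (1,2)→{1,2,3}; (3,3)→{2,3,4}. Safe: 5. Place at column 5.
Row 4: attacked by (1,2)→{2,5}; (2,5)→{3,5}; (3,3)→{2,3,4}. Safe: 1. Place at column 1.
Row 5: attacked by (1,2)→{2}; (2,5)→{2,5}; (3,3)→{1,3,5}; (4,1)→{1,2}. Safe: 4. Place at column 4.
Columns [2, 5, 3, 1, 4], r−c [-1, -3, 0, 3, 1], r+c [3, 7, 6, 5, 9] are all distinct, so no two queens attack.

(1,2) (2,5) (3,3) (4,1) (5,4)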